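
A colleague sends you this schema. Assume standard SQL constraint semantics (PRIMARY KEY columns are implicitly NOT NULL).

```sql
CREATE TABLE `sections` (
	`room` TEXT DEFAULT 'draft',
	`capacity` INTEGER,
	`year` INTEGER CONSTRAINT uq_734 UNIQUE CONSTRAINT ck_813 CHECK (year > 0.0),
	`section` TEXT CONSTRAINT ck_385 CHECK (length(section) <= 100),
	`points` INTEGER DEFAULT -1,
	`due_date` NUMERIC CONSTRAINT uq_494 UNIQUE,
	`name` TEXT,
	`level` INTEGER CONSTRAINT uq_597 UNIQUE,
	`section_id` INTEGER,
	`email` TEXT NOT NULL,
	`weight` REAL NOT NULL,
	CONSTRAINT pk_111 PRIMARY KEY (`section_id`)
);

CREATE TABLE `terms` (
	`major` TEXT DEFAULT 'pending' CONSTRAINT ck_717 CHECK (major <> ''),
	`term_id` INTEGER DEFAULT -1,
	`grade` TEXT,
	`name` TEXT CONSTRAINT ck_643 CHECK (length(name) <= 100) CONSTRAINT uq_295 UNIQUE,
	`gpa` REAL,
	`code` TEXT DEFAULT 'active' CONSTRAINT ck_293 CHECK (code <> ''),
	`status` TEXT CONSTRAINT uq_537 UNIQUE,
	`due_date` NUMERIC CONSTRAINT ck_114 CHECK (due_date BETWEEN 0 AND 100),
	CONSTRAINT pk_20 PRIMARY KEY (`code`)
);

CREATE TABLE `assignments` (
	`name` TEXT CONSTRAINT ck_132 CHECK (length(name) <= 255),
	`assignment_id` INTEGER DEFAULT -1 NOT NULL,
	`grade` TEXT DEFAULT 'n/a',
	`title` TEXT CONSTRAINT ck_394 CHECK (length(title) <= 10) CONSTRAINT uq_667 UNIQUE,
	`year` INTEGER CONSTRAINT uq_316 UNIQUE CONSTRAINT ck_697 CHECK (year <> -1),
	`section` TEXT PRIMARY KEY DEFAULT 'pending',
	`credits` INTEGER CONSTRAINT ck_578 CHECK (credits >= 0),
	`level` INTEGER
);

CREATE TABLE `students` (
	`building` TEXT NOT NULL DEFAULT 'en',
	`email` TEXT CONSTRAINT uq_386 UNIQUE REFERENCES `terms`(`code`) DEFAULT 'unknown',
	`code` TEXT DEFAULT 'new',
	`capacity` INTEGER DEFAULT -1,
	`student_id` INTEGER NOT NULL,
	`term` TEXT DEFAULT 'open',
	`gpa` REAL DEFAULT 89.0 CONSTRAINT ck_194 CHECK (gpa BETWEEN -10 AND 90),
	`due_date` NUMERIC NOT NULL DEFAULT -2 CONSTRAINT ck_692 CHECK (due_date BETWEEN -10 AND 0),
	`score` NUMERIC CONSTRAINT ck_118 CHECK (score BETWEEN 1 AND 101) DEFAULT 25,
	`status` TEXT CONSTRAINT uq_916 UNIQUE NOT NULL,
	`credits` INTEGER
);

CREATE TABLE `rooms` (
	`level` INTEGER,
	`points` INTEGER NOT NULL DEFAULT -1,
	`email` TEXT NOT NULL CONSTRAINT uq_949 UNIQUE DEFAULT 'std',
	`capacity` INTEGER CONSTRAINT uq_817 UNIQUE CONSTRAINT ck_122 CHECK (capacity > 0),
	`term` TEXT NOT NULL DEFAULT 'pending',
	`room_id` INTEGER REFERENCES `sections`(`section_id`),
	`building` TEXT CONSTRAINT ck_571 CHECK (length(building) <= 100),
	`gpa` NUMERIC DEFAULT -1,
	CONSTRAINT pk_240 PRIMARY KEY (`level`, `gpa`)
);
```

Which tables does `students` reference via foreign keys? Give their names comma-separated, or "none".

terms

- email REFERENCES terms(code).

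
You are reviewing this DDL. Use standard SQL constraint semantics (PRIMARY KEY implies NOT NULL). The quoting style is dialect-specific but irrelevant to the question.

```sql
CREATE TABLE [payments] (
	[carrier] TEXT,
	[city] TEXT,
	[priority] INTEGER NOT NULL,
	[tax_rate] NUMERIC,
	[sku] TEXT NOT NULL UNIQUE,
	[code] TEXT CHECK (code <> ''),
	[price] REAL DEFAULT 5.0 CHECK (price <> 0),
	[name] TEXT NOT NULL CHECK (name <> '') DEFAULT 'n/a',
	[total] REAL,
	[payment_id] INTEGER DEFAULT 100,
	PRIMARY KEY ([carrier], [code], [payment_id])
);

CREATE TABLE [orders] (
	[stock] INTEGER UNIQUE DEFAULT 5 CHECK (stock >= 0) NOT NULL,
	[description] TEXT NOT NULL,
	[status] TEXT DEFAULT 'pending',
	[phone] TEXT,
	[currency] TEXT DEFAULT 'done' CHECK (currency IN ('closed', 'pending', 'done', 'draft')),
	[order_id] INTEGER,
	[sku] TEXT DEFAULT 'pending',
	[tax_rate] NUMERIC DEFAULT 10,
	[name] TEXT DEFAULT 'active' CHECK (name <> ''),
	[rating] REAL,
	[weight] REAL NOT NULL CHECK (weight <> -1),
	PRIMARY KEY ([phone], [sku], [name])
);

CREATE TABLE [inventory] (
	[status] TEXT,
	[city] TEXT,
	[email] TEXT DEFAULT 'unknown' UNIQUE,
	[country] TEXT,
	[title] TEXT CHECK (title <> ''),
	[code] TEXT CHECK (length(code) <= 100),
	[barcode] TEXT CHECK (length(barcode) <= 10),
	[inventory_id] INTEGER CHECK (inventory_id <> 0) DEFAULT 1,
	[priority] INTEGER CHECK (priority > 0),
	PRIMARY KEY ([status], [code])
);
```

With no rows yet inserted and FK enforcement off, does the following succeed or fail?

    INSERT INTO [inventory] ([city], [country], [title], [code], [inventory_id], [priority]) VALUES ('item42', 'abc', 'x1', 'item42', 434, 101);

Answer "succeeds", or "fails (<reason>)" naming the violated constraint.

fails (NOT NULL on status)

status is omitted from the column list and has no DEFAULT, so it would receive NULL.
But status is part of the PRIMARY KEY (implied NOT NULL).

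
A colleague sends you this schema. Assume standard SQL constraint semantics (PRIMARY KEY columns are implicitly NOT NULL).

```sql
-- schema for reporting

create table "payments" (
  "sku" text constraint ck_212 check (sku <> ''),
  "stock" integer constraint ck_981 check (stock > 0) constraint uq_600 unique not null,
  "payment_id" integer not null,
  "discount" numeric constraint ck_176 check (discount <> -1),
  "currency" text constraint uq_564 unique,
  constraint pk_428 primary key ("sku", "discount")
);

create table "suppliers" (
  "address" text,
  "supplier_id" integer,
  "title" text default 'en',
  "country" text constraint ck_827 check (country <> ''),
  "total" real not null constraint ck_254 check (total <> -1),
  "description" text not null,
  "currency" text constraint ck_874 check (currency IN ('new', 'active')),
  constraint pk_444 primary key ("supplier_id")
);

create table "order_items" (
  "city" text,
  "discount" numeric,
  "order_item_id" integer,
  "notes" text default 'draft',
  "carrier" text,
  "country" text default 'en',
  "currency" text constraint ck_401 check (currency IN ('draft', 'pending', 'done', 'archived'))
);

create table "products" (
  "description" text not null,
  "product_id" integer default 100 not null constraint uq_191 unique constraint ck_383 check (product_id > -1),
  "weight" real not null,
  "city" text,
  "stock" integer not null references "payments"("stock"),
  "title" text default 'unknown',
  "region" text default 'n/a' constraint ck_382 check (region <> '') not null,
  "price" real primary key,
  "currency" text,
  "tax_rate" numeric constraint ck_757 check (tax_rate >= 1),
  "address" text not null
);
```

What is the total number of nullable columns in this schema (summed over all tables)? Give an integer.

16

payments: 1 nullable (currency — PK (sku, discount) and explicit NOT NULL columns excluded).
suppliers: 4 nullable (address, title, country, currency — PK (supplier_id) and explicit NOT NULL columns excluded).
order_items: 7 nullable (city, discount, order_item_id, notes, carrier, country, currency — PK none and explicit NOT NULL columns excluded).
products: 4 nullable (city, title, currency, tax_rate — PK (price) and explicit NOT NULL columns excluded).
Total: 1 + 4 + 7 + 4 = 16.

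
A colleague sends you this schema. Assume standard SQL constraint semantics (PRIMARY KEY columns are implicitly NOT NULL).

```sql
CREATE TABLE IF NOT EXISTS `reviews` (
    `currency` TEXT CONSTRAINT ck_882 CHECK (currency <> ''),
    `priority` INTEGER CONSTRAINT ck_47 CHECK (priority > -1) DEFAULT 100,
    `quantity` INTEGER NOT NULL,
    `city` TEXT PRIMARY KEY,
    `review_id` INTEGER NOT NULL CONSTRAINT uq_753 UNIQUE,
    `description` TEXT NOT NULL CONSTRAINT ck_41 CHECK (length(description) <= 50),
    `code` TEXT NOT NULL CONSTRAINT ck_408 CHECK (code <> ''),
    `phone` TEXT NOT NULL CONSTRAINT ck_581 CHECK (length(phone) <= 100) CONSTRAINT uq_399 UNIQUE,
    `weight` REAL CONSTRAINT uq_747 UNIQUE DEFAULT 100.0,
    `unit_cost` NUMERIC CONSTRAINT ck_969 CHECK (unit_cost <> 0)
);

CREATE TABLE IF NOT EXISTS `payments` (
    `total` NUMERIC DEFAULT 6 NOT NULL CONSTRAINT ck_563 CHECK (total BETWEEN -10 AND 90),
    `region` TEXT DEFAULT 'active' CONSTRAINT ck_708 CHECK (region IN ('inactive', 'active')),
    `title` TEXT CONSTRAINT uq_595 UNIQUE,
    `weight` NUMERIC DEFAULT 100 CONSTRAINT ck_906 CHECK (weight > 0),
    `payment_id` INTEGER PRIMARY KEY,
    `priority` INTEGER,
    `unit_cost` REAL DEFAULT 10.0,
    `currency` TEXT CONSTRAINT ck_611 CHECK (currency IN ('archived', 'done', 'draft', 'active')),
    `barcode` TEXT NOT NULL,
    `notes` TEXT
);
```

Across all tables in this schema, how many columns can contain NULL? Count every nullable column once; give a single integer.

11

reviews: 4 nullable (currency, priority, weight, unit_cost — PK (city) and explicit NOT NULL columns excluded).
payments: 7 nullable (region, title, weight, priority, unit_cost, currency, notes — PK (payment_id) and explicit NOT NULL columns excluded).
Total: 4 + 7 = 11.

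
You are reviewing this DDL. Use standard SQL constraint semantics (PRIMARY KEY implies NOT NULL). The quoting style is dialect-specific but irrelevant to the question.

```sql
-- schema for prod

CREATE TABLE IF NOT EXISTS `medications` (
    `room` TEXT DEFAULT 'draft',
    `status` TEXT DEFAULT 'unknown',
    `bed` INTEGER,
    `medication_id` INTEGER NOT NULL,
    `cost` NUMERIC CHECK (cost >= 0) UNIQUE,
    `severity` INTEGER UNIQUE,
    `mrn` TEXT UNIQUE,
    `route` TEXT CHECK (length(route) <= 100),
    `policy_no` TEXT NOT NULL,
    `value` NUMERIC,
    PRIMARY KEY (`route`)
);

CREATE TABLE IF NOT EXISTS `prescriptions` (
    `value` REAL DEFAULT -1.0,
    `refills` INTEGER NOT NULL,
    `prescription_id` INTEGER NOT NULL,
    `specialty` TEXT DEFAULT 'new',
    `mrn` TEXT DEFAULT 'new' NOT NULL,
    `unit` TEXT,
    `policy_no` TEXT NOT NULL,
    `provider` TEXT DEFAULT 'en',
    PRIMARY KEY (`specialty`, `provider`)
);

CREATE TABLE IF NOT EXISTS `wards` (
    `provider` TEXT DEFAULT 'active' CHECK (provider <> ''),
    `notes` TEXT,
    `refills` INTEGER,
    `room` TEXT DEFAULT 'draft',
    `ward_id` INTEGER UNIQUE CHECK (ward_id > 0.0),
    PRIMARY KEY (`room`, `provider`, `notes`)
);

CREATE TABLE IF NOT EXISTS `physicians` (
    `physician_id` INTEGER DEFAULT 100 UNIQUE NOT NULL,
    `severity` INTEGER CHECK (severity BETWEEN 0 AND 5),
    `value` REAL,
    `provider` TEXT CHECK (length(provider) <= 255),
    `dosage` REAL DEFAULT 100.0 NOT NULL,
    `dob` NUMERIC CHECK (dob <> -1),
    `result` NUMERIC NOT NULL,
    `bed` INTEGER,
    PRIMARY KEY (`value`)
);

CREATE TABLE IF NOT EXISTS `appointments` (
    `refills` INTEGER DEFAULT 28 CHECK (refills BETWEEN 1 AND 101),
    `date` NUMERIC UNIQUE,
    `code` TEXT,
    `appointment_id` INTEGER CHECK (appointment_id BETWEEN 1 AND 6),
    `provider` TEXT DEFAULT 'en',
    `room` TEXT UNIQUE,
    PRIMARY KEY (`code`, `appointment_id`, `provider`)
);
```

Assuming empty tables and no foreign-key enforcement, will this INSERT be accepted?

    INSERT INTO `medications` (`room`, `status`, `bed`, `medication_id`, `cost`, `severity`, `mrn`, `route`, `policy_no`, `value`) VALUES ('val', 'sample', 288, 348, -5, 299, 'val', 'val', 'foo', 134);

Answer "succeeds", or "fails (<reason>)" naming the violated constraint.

The value -5 for cost violates CHECK (cost >= 0).

fails (CHECK on cost)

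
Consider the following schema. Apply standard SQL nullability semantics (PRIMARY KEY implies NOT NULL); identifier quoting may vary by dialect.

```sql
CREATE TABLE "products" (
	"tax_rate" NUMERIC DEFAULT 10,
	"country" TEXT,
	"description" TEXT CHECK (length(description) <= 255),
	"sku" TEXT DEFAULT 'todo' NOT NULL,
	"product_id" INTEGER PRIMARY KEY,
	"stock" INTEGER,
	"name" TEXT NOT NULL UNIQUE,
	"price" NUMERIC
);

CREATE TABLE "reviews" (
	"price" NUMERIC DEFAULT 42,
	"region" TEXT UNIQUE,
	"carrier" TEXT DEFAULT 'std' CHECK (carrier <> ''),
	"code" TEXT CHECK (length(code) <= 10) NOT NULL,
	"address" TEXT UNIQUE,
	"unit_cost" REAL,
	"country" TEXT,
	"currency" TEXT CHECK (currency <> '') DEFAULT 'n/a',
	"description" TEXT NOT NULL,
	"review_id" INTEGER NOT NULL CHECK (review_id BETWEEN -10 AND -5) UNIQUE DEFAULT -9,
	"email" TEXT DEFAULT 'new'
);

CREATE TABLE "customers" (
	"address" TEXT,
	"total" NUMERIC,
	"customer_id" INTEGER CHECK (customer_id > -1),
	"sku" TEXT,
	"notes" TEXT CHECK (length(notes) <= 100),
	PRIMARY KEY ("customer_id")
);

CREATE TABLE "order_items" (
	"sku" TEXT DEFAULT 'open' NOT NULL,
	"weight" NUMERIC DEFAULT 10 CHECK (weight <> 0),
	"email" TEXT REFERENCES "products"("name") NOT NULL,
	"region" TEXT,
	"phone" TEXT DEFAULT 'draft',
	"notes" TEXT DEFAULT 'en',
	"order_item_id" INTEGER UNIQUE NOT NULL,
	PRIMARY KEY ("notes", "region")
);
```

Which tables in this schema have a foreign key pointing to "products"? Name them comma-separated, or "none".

- order_items.email references products(name).

order_items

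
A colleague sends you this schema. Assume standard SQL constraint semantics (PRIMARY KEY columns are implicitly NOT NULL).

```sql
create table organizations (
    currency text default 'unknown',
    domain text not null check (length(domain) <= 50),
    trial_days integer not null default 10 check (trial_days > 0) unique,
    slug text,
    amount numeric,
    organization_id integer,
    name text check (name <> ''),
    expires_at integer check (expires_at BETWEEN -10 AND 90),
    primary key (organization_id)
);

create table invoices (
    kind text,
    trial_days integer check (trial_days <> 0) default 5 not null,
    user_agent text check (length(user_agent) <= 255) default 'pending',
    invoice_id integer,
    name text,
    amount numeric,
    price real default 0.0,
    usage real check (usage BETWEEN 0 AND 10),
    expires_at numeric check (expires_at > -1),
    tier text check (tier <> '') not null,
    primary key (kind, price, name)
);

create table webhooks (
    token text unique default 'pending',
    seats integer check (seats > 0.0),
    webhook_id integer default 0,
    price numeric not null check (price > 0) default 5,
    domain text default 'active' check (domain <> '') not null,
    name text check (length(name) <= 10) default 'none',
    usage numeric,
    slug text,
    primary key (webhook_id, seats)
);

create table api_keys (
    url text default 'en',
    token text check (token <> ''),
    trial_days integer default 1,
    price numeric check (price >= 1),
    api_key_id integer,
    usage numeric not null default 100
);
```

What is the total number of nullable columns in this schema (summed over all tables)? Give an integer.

organizations: 5 nullable (currency, slug, amount, name, expires_at — PK (organization_id) and explicit NOT NULL columns excluded).
invoices: 5 nullable (user_agent, invoice_id, amount, usage, expires_at — PK (kind, price, name) and explicit NOT NULL columns excluded).
webhooks: 4 nullable (token, name, usage, slug — PK (webhook_id, seats) and explicit NOT NULL columns excluded).
api_keys: 5 nullable (url, token, trial_days, price, api_key_id — PK none and explicit NOT NULL columns excluded).
Total: 5 + 5 + 4 + 5 = 19.

19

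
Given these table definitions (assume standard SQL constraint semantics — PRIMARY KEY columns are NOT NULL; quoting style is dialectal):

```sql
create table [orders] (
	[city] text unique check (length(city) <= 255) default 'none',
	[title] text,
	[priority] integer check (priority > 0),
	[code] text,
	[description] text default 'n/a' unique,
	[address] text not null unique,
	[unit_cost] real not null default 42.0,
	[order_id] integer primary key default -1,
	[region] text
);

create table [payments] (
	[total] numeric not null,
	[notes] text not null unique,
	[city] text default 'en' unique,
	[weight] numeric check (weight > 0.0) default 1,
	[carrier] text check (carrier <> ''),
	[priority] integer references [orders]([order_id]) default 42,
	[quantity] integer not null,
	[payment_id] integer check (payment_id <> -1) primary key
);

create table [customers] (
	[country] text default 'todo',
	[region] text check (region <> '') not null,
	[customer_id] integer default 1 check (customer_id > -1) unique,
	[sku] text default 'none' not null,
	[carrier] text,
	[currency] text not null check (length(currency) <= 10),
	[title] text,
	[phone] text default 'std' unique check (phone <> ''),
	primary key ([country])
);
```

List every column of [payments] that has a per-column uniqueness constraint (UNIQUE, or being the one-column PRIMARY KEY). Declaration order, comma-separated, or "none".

- total: no UNIQUE or single-column PK constraint.
- notes: declared UNIQUE → unique.
- city: declared UNIQUE → unique.
- weight: no UNIQUE or single-column PK constraint.
- carrier: no UNIQUE or single-column PK constraint.
- priority: no UNIQUE or single-column PK constraint.
- quantity: no UNIQUE or single-column PK constraint.
- payment_id: single-column PRIMARY KEY → unique.

notes, city, payment_id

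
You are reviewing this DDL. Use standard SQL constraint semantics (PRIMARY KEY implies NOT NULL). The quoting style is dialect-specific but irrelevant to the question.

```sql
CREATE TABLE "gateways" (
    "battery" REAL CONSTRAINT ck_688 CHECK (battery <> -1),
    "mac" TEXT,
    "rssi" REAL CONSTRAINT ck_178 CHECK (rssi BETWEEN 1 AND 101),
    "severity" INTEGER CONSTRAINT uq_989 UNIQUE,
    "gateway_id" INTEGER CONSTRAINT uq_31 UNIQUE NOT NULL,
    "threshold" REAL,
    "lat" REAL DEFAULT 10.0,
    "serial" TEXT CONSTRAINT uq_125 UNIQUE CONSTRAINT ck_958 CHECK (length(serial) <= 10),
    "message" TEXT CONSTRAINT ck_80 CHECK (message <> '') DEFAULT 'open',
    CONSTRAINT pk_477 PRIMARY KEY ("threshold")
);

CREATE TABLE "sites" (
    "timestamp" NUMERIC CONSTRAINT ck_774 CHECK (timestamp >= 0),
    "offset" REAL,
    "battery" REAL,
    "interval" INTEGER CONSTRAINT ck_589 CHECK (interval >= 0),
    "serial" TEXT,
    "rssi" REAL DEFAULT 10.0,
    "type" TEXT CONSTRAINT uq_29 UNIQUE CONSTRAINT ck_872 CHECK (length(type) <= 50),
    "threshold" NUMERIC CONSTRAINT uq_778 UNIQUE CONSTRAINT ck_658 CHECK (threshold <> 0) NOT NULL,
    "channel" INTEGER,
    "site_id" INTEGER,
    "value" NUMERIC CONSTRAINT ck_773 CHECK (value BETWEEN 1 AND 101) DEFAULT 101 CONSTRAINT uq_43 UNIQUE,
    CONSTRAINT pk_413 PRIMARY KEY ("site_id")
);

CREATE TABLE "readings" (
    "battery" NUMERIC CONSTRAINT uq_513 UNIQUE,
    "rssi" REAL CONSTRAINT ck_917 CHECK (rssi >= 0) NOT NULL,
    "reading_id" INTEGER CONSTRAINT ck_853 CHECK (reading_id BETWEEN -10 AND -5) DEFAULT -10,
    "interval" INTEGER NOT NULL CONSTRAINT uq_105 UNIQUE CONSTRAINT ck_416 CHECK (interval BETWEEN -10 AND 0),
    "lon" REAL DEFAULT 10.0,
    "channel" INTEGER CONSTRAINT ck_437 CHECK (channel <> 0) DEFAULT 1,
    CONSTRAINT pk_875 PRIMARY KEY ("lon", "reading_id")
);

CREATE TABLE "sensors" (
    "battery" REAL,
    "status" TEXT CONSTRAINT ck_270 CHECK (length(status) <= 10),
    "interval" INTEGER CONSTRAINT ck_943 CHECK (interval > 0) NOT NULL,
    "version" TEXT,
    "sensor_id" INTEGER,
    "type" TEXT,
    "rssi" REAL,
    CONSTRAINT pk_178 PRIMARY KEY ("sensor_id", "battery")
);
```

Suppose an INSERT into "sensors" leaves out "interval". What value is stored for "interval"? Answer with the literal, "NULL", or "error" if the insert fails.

error

interval has no DEFAULT clause.
Omitting it would insert NULL, but it is declared NOT NULL, so the INSERT fails.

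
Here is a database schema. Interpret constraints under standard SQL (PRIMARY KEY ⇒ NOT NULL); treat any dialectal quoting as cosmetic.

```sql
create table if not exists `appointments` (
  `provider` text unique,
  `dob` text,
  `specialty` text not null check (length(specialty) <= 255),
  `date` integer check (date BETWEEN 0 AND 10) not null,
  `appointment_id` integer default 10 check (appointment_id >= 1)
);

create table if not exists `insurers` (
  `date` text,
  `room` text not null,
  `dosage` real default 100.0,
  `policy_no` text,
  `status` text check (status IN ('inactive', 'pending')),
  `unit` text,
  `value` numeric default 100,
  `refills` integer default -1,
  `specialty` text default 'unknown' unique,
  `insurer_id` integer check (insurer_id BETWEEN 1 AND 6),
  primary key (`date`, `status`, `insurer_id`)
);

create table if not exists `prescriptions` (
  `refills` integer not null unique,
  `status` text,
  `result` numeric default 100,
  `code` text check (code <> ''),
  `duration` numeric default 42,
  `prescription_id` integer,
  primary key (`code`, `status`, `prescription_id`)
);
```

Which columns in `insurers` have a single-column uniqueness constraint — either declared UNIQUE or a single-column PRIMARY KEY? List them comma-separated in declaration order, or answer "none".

specialty

- date: part of a composite PRIMARY KEY — only the tuple is unique, not this column on its own.
- room: no UNIQUE or single-column PK constraint.
- dosage: no UNIQUE or single-column PK constraint.
- policy_no: no UNIQUE or single-column PK constraint.
- status: part of a composite PRIMARY KEY — only the tuple is unique, not this column on its own.
- unit: no UNIQUE or single-column PK constraint.
- value: no UNIQUE or single-column PK constraint.
- refills: no UNIQUE or single-column PK constraint.
- specialty: declared UNIQUE → unique.
- insurer_id: part of a composite PRIMARY KEY — only the tuple is unique, not this column on its own.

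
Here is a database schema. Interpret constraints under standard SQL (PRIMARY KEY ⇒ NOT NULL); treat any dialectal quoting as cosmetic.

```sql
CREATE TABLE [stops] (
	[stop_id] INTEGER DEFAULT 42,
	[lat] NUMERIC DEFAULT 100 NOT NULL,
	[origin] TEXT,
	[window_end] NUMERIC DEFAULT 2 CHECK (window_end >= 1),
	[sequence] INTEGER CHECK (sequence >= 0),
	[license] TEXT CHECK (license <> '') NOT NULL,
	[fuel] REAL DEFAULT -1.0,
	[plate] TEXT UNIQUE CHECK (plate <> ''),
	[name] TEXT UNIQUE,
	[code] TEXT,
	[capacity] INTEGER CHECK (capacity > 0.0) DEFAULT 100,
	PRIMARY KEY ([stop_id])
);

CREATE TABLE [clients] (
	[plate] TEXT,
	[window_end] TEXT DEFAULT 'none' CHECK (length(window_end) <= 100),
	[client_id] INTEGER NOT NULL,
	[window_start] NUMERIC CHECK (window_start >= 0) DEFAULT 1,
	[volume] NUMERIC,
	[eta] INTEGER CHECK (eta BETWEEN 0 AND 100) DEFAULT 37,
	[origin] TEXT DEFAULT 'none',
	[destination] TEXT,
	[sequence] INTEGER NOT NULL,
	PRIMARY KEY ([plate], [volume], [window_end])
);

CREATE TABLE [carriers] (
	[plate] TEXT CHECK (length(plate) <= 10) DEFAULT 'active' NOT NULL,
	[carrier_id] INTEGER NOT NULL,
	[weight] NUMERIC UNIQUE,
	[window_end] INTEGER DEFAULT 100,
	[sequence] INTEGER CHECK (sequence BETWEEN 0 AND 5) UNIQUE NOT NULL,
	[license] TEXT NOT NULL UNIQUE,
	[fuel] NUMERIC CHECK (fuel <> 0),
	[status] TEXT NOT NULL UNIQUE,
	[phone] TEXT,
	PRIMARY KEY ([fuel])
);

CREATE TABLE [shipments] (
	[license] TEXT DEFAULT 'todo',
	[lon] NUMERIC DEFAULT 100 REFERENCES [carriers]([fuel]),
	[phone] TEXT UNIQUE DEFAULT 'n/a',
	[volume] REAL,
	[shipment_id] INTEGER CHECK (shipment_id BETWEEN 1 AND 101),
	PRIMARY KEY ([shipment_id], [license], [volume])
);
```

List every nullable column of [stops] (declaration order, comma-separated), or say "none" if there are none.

origin, window_end, sequence, fuel, plate, name, code, capacity

- stop_id: part of the PRIMARY KEY, which implies NOT NULL → not nullable.
- lat: declared NOT NULL → not nullable.
- origin: no NOT NULL constraint applies → nullable.
- window_end: CHECK does not forbid NULL (a CHECK constraint passes when its expression is NULL) → nullable.
- sequence: CHECK does not forbid NULL (a CHECK constraint passes when its expression is NULL) → nullable.
- license: declared NOT NULL → not nullable.
- fuel: DEFAULT only fills an omitted column; an explicit NULL is still allowed → nullable.
- plate: CHECK does not forbid NULL (a CHECK constraint passes when its expression is NULL) → nullable.
- name: UNIQUE does not imply NOT NULL → nullable.
- code: no NOT NULL constraint applies → nullable.
- capacity: CHECK does not forbid NULL (a CHECK constraint passes when its expression is NULL) → nullable.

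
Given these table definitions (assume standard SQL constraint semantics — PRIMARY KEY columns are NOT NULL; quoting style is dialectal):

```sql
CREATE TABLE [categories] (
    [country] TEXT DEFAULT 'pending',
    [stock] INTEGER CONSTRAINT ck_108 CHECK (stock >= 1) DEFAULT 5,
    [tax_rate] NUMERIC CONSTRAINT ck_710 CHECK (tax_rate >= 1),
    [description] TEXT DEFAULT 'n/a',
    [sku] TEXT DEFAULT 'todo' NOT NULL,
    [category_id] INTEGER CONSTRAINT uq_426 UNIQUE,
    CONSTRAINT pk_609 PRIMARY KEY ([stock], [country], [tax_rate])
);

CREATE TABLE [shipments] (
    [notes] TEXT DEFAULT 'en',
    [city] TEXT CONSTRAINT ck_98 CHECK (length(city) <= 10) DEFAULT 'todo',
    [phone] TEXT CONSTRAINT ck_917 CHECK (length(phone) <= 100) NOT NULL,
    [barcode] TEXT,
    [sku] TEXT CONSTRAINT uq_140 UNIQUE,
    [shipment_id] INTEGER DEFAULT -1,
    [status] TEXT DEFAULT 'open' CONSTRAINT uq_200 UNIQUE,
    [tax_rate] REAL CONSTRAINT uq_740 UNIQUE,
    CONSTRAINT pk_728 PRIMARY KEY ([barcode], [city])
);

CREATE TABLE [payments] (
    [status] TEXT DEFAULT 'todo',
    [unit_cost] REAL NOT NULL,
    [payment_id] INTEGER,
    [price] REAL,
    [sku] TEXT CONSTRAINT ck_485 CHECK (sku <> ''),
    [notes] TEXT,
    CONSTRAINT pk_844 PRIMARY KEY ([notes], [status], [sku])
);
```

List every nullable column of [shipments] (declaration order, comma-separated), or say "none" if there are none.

- notes: DEFAULT only fills an omitted column; an explicit NULL is still allowed → nullable.
- city: part of the PRIMARY KEY, which implies NOT NULL → not nullable.
- phone: declared NOT NULL → not nullable.
- barcode: part of the PRIMARY KEY, which implies NOT NULL → not nullable.
- sku: UNIQUE does not imply NOT NULL → nullable.
- shipment_id: DEFAULT only fills an omitted column; an explicit NULL is still allowed → nullable.
- status: UNIQUE does not imply NOT NULL → nullable.
- tax_rate: UNIQUE does not imply NOT NULL → nullable.

notes, sku, shipment_id, status, tax_rate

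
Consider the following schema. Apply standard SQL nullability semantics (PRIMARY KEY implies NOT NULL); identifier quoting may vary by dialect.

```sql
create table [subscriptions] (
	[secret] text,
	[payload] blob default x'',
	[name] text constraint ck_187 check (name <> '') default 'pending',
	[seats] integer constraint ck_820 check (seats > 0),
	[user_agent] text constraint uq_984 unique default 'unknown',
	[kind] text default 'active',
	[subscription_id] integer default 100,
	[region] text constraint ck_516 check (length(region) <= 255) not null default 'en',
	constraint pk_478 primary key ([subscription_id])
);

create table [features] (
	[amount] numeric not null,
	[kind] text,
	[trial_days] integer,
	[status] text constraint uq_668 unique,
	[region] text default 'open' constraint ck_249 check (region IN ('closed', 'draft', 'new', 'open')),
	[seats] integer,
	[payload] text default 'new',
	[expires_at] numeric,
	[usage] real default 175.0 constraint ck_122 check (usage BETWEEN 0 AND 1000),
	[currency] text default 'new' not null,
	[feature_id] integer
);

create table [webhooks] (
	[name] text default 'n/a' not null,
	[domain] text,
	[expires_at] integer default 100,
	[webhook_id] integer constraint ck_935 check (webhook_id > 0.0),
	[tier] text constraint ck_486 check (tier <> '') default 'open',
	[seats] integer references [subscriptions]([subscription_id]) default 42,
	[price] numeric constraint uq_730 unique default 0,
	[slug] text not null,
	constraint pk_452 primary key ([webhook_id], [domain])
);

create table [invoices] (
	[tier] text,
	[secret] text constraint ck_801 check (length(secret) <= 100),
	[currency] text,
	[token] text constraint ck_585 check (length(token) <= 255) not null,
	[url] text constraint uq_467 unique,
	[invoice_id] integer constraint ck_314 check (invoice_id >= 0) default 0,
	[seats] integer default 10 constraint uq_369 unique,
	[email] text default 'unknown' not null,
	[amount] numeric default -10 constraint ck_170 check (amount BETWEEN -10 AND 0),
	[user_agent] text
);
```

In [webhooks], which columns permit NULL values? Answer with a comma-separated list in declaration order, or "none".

- name: declared NOT NULL → not nullable.
- domain: part of the PRIMARY KEY, which implies NOT NULL → not nullable.
- expires_at: DEFAULT only fills an omitted column; an explicit NULL is still allowed → nullable.
- webhook_id: part of the PRIMARY KEY, which implies NOT NULL → not nullable.
- tier: CHECK does not forbid NULL (a CHECK constraint passes when its expression is NULL) → nullable.
- seats: a foreign key column may be NULL unless separately constrained → nullable.
- price: UNIQUE does not imply NOT NULL → nullable.
- slug: declared NOT NULL → not nullable.

expires_at, tier, seats, price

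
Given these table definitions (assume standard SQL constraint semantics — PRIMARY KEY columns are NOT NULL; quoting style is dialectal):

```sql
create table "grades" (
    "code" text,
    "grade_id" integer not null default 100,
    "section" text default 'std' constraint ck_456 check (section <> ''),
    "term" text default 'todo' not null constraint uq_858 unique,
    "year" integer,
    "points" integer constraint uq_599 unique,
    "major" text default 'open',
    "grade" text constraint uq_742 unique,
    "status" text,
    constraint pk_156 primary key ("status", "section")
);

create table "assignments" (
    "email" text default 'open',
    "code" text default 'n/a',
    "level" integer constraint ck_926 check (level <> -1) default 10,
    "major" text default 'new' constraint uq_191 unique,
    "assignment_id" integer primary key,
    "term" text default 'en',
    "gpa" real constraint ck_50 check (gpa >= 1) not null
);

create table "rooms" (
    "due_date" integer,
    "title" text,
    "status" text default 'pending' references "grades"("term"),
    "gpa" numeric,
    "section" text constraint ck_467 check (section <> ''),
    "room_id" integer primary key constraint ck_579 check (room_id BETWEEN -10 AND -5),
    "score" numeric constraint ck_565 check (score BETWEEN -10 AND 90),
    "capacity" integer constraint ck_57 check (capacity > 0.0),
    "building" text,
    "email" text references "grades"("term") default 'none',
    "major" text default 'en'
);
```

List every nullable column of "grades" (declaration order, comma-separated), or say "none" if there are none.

- code: no NOT NULL constraint applies → nullable.
- grade_id: declared NOT NULL → not nullable.
- section: part of the PRIMARY KEY, which implies NOT NULL → not nullable.
- term: declared NOT NULL → not nullable.
- year: no NOT NULL constraint applies → nullable.
- points: UNIQUE does not imply NOT NULL → nullable.
- major: DEFAULT only fills an omitted column; an explicit NULL is still allowed → nullable.
- grade: UNIQUE does not imply NOT NULL → nullable.
- status: part of the PRIMARY KEY, which implies NOT NULL → not nullable.

code, year, points, major, grade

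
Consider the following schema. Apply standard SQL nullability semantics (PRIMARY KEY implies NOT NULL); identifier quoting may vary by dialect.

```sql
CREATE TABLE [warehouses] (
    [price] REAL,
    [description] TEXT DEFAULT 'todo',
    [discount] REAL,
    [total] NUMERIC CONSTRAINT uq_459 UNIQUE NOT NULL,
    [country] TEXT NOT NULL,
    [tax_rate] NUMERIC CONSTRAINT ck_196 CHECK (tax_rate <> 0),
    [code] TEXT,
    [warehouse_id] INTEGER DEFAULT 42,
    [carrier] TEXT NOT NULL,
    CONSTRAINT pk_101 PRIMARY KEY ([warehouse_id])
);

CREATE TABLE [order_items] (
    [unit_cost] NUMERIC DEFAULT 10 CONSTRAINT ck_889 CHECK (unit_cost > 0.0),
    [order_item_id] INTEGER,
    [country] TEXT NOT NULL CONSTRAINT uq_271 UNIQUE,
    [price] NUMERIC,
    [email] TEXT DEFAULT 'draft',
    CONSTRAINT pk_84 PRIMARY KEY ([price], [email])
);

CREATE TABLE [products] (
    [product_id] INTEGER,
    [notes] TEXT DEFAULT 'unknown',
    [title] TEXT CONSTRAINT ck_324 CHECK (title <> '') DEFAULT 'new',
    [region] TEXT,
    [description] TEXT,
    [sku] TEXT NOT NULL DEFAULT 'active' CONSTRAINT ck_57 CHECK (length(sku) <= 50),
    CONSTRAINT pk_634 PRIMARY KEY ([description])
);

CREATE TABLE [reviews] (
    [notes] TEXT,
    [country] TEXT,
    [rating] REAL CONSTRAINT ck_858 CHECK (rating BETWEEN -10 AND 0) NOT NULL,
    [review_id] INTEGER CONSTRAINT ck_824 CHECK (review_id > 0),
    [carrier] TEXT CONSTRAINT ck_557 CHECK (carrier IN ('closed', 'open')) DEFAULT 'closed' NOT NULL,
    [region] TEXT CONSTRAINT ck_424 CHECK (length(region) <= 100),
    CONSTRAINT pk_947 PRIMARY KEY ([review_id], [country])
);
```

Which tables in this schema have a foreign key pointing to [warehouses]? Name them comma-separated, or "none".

none

No REFERENCES clause anywhere in the schema names warehouses.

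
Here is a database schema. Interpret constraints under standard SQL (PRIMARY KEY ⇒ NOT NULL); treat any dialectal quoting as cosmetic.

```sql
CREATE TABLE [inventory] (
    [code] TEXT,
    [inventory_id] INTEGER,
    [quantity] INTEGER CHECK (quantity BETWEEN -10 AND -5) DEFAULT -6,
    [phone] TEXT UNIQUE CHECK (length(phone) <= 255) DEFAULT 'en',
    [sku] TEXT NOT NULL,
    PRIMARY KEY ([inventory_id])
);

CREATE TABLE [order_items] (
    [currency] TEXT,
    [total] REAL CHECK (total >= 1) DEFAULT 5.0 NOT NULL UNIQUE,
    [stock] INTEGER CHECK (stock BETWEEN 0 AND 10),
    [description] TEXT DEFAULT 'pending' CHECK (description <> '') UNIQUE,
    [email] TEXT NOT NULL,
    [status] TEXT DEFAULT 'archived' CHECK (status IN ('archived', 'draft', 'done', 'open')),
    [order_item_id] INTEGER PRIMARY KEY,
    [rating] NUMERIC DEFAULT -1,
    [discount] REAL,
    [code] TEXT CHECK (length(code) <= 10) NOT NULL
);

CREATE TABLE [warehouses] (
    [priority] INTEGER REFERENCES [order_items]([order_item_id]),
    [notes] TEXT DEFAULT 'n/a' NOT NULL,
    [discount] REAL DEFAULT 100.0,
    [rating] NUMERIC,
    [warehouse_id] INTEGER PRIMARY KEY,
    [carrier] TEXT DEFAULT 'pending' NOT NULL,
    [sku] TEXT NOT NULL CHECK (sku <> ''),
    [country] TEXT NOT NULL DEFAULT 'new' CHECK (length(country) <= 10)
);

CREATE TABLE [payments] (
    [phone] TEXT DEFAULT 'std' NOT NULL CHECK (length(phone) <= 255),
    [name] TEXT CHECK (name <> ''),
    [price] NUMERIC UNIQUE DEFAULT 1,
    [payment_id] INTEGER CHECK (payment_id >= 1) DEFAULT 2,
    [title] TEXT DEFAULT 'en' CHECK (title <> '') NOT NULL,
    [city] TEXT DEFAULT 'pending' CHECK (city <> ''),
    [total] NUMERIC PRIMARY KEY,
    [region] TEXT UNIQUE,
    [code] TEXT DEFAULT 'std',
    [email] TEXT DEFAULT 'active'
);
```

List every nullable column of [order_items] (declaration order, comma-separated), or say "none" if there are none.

- currency: no NOT NULL constraint applies → nullable.
- total: declared NOT NULL → not nullable.
- stock: CHECK does not forbid NULL (a CHECK constraint passes when its expression is NULL) → nullable.
- description: CHECK does not forbid NULL (a CHECK constraint passes when its expression is NULL) → nullable.
- email: declared NOT NULL → not nullable.
- status: CHECK does not forbid NULL (a CHECK constraint passes when its expression is NULL) → nullable.
- order_item_id: part of the PRIMARY KEY, which implies NOT NULL → not nullable.
- rating: DEFAULT only fills an omitted column; an explicit NULL is still allowed → nullable.
- discount: no NOT NULL constraint applies → nullable.
- code: declared NOT NULL → not nullable.

currency, stock, description, status, rating, discount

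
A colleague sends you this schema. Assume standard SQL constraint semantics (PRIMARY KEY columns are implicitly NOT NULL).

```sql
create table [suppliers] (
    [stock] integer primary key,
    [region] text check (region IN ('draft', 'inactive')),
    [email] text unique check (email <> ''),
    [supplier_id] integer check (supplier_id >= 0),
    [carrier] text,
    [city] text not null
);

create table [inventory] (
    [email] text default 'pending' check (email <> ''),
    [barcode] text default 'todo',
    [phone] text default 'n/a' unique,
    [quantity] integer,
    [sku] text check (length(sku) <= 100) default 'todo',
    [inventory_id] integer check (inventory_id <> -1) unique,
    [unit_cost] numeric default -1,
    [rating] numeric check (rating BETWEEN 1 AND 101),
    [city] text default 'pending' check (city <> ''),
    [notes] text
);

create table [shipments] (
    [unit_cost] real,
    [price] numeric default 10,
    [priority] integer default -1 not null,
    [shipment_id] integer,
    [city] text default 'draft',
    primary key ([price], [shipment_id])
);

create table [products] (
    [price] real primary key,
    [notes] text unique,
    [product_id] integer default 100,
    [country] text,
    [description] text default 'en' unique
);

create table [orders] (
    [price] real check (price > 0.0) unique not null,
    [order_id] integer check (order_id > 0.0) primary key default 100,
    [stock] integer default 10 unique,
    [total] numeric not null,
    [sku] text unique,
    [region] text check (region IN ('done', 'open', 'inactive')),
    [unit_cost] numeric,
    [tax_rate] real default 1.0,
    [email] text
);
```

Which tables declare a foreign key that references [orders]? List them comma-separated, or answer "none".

none

No REFERENCES clause anywhere in the schema names orders.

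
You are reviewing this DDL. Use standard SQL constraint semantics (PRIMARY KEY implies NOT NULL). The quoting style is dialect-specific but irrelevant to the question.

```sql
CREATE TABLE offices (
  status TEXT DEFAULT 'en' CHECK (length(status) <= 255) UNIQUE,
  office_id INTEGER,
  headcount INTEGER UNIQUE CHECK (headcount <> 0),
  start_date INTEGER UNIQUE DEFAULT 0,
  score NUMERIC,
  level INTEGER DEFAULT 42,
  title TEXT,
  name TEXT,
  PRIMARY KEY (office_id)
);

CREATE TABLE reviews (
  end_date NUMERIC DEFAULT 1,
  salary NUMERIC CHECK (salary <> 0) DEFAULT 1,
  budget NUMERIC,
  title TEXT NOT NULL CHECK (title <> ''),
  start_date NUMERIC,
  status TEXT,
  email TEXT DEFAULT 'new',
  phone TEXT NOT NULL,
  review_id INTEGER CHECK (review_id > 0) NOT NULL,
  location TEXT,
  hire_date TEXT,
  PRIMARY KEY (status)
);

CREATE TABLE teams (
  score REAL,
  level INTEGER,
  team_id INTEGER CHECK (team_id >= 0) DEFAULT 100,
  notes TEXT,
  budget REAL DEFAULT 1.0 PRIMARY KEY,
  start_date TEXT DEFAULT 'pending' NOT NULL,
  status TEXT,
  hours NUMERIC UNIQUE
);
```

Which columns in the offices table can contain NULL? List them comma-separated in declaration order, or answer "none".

status, headcount, start_date, score, level, title, name

- status: CHECK does not forbid NULL (a CHECK constraint passes when its expression is NULL) → nullable.
- office_id: part of the PRIMARY KEY, which implies NOT NULL → not nullable.
- headcount: CHECK does not forbid NULL (a CHECK constraint passes when its expression is NULL) → nullable.
- start_date: UNIQUE does not imply NOT NULL → nullable.
- score: no NOT NULL constraint applies → nullable.
- level: DEFAULT only fills an omitted column; an explicit NULL is still allowed → nullable.
- title: no NOT NULL constraint applies → nullable.
- name: no NOT NULL constraint applies → nullable.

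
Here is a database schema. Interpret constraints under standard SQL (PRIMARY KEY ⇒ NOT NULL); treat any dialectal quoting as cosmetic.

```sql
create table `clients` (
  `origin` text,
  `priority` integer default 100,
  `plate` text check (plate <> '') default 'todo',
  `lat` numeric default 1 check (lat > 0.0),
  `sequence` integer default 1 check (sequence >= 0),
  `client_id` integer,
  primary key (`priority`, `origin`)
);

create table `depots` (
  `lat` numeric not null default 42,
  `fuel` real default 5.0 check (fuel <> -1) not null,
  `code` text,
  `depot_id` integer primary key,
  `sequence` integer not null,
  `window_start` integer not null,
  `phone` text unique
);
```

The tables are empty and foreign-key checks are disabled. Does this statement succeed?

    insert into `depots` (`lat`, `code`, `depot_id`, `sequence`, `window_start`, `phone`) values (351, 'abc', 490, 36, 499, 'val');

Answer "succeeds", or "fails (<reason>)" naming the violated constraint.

NOT NULL columns: depot_id is supplied; fuel defaults to 5.0; lat is supplied; sequence is supplied; window_start is supplied.
No constraint is violated.

succeeds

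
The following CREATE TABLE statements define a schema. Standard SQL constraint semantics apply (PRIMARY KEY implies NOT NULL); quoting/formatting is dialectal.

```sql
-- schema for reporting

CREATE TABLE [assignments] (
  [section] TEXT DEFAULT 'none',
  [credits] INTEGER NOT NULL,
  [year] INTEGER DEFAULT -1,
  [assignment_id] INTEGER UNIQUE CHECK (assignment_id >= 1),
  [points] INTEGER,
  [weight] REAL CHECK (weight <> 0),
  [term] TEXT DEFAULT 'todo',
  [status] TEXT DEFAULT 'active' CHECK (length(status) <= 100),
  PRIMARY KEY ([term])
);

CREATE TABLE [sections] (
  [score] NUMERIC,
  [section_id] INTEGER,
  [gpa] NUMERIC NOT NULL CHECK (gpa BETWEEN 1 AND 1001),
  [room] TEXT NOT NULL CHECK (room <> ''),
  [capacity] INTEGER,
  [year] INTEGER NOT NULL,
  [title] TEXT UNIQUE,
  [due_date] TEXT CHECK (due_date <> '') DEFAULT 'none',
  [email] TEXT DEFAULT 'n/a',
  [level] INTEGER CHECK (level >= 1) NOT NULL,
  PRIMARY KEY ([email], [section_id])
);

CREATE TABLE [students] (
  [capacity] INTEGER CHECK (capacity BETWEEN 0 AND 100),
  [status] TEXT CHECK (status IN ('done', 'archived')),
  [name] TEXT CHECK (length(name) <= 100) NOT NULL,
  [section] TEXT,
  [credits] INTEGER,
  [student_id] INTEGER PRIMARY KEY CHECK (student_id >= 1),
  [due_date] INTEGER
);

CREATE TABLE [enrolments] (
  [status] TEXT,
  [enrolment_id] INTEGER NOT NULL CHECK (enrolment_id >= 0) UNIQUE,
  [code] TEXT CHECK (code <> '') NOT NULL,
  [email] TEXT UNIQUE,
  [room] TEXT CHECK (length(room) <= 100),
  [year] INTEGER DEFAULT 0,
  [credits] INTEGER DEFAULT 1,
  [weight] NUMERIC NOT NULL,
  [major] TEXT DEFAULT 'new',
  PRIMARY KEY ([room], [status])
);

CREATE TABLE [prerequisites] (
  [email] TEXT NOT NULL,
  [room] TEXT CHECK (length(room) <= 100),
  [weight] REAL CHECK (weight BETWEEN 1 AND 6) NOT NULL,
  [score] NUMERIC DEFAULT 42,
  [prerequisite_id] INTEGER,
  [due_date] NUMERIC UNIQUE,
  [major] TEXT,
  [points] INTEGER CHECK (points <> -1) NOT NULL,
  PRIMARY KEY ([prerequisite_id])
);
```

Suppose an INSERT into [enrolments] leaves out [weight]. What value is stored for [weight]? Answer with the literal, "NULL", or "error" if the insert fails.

weight has no DEFAULT clause.
Omitting it would insert NULL, but it is declared NOT NULL, so the INSERT fails.

error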